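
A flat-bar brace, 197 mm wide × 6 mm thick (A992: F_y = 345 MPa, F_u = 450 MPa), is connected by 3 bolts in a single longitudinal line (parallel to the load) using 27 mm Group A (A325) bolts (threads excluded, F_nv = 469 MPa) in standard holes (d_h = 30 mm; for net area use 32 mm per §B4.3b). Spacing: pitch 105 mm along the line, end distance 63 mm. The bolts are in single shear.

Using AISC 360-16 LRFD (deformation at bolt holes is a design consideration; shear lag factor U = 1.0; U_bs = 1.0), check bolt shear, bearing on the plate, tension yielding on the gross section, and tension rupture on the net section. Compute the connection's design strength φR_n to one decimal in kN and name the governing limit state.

334.1 kN (net-section rupture governs)

Bolt shear: A_b = π(27)²/4 = 572.56 mm². φR_n = 0.75 × 469 × 572.56 × 3 × 1 = 604.2 kN.
Bearing (6 mm plate, F_u = 450 MPa): end bolts L_c = 63 − 30/2 = 48, R_n = min(1.2×48×6×450, 2.4×27×6×450) = 155.52 kN/bolt; interior L_c = 105 − 30 = 75, R_n = 174.96 kN/bolt. φR_n = 0.75 × (1×155.52 + 2×174.96) = 379.1 kN.
Tension yield (gross): A_g = 197×6 = 1182 mm². φR_n = 0.90 × 345 × 1182 = 367.0 kN.
Tension rupture (net): A_n = (197 − 1×32)×6 = 990 mm² (U = 1.0, A_e = A_n). φR_n = 0.75 × 450 × 990 = 334.1 kN.
Governing: min(604.2, 379.1, 367.0, 334.1) = 334.1 kN → net-section rupture.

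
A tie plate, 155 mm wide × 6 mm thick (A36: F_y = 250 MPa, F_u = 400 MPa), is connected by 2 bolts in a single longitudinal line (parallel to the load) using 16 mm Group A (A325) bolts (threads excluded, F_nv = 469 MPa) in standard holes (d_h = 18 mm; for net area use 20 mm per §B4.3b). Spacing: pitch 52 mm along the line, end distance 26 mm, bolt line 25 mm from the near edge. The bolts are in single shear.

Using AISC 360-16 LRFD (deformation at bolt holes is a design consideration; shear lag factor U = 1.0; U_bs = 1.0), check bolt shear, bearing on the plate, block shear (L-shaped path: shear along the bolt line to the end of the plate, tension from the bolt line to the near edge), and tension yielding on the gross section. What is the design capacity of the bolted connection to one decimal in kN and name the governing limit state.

Bolt shear: A_b = π(16)²/4 = 201.06 mm². φR_n = 0.75 × 469 × 201.06 × 2 × 1 = 141.4 kN.
Bearing (6 mm plate, F_u = 400 MPa): end bolts L_c = 26 − 18/2 = 17, R_n = min(1.2×17×6×400, 2.4×16×6×400) = 48.96 kN/bolt; interior L_c = 52 − 18 = 34, R_n = 92.16 kN/bolt. φR_n = 0.75 × (1×48.96 + 1×92.16) = 105.8 kN.
Block shear: shear path 1×[26+1×52] = 1×78 mm, A_gv = 468, A_nv = 1×(78 − 1.5×20)×6 = 288 mm²; tension to near edge: (25 − 0.5×20)×6 = 90 mm². R_n = min(0.6×400×288, 0.6×250×468) + 1.0×400×90 = min(69.12, 70.2) + 36 = 105.12 kN. φR_n = 0.75 × 105.12 = 78.8 kN.
Tension yield (gross): A_g = 155×6 = 930 mm². φR_n = 0.90 × 250 × 930 = 209.3 kN.
Governing: min(141.4, 105.8, 78.8, 209.3) = 78.8 kN → block shear.

78.8 kN (block shear governs)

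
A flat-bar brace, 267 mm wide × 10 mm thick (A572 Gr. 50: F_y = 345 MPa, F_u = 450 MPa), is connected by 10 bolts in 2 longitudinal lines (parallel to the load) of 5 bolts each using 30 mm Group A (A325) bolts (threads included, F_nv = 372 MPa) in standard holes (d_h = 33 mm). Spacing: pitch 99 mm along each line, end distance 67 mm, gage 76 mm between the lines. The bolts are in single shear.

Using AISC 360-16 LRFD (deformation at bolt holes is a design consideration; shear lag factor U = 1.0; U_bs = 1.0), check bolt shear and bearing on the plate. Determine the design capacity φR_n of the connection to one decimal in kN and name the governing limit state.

Bolt shear: A_b = π(30)²/4 = 706.86 mm². φR_n = 0.75 × 372 × 706.86 × 10 × 1 = 1972.1 kN.
Bearing (10 mm plate, F_u = 450 MPa): end bolts L_c = 67 − 33/2 = 50.5, R_n = min(1.2×50.5×10×450, 2.4×30×10×450) = 272.7 kN/bolt; interior L_c = 99 − 33 = 66, R_n = 324 kN/bolt. φR_n = 0.75 × (2×272.7 + 8×324) = 2353.1 kN.
Governing: min(1972.1, 2353.1) = 1972.1 kN → bolt shear.

1972.1 kN (bolt shear governs)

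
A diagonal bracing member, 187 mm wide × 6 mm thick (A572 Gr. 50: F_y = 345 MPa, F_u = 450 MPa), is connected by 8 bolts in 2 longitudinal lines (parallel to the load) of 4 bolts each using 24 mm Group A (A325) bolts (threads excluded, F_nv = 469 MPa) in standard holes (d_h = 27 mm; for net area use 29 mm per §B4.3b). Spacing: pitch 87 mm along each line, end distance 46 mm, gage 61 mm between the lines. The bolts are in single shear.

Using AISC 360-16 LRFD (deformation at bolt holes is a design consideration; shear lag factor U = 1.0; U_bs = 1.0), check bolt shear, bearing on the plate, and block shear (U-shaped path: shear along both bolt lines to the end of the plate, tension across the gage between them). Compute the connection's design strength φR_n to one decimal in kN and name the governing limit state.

Bolt shear: A_b = π(24)²/4 = 452.39 mm². φR_n = 0.75 × 469 × 452.39 × 8 × 1 = 1273.0 kN.
Bearing (6 mm plate, F_u = 450 MPa): end bolts L_c = 46 − 27/2 = 32.5, R_n = min(1.2×32.5×6×450, 2.4×24×6×450) = 105.3 kN/bolt; interior L_c = 87 − 27 = 60, R_n = 155.52 kN/bolt. φR_n = 0.75 × (2×105.3 + 6×155.52) = 857.8 kN.
Block shear: shear path 2×[46+3×87] = 2×307 mm, A_gv = 3684, A_nv = 2×(307 − 3.5×29)×6 = 2466 mm²; tension across gage: (61 − 1×29)×6 = 192 mm². R_n = min(0.6×450×2466, 0.6×345×3684) + 1.0×450×192 = min(665.82, 762.59) + 86.4 = 752.22 kN. φR_n = 0.75 × 752.22 = 564.2 kN.
Governing: min(1273.0, 857.8, 564.2) = 564.2 kN → block shear.

564.2 kN (block shear governs)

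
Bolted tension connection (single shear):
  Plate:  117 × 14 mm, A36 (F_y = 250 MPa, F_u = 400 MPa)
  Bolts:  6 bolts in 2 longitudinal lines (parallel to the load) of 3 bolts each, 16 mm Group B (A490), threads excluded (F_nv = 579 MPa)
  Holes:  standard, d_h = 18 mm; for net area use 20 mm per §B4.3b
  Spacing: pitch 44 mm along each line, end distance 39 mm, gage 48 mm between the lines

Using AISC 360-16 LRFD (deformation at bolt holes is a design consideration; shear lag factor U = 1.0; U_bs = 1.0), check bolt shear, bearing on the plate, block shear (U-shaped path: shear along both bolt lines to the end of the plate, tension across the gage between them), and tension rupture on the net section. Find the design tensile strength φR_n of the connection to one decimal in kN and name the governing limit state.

323.4 kN (net-section rupture governs)

Bolt shear: A_b = π(16)²/4 = 201.06 mm². φR_n = 0.75 × 579 × 201.06 × 6 × 1 = 523.9 kN.
Bearing (14 mm plate, F_u = 400 MPa): end bolts L_c = 39 − 18/2 = 30, R_n = min(1.2×30×14×400, 2.4×16×14×400) = 201.6 kN/bolt; interior L_c = 44 − 18 = 26, R_n = 174.72 kN/bolt. φR_n = 0.75 × (2×201.6 + 4×174.72) = 826.6 kN.
Block shear: shear path 2×[39+2×44] = 2×127 mm, A_gv = 3556, A_nv = 2×(127 − 2.5×20)×14 = 2156 mm²; tension across gage: (48 − 1×20)×14 = 392 mm². R_n = min(0.6×400×2156, 0.6×250×3556) + 1.0×400×392 = min(517.44, 533.4) + 156.8 = 674.24 kN. φR_n = 0.75 × 674.24 = 505.7 kN.
Tension rupture (net): A_n = (117 − 2×20)×14 = 1078 mm² (U = 1.0, A_e = A_n). φR_n = 0.75 × 400 × 1078 = 323.4 kN.
Governing: min(523.9, 826.6, 505.7, 323.4) = 323.4 kN → net-section rupture.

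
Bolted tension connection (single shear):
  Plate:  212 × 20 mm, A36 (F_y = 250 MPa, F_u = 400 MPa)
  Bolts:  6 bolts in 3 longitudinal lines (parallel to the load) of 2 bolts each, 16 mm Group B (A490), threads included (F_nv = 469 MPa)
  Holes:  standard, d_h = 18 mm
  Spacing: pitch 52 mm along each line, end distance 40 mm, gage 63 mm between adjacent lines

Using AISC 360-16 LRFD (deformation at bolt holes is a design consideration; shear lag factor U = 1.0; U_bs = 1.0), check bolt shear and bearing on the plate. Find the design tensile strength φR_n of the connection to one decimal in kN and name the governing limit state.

Bolt shear: A_b = π(16)²/4 = 201.06 mm². φR_n = 0.75 × 469 × 201.06 × 6 × 1 = 424.3 kN.
Bearing (20 mm plate, F_u = 400 MPa): end bolts L_c = 40 − 18/2 = 31, R_n = min(1.2×31×20×400, 2.4×16×20×400) = 297.6 kN/bolt; interior L_c = 52 − 18 = 34, R_n = 307.2 kN/bolt. φR_n = 0.75 × (3×297.6 + 3×307.2) = 1360.8 kN.
Governing: min(424.3, 1360.8) = 424.3 kN → bolt shear.

424.3 kN (bolt shear governs)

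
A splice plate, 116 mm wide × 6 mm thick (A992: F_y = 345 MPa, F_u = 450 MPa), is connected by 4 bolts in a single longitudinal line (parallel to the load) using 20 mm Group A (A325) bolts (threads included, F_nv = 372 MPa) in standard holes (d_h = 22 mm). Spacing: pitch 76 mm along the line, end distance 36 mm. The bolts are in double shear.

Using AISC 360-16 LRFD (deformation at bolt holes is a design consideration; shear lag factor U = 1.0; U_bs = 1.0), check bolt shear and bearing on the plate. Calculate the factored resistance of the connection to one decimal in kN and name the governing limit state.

Bolt shear: A_b = π(20)²/4 = 314.16 mm². φR_n = 0.75 × 372 × 314.16 × 4 × 2 = 701.2 kN.
Bearing (6 mm plate, F_u = 450 MPa): end bolts L_c = 36 − 22/2 = 25, R_n = min(1.2×25×6×450, 2.4×20×6×450) = 81 kN/bolt; interior L_c = 76 − 22 = 54, R_n = 129.6 kN/bolt. φR_n = 0.75 × (1×81 + 3×129.6) = 352.4 kN.
Governing: min(701.2, 352.4) = 352.4 kN → bearing.

352.4 kN (bearing governs)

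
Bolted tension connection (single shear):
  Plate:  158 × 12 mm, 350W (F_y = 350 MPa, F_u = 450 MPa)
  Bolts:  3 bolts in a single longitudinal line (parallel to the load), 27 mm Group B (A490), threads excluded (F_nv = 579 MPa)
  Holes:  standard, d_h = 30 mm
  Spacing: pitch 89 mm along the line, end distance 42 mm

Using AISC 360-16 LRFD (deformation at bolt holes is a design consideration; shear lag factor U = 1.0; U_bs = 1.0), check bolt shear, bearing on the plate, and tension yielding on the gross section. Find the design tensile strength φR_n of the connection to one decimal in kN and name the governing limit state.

Bolt shear: A_b = π(27)²/4 = 572.56 mm². φR_n = 0.75 × 579 × 572.56 × 3 × 1 = 745.9 kN.
Bearing (12 mm plate, F_u = 450 MPa): end bolts L_c = 42 − 30/2 = 27, R_n = min(1.2×27×12×450, 2.4×27×12×450) = 174.96 kN/bolt; interior L_c = 89 − 30 = 59, R_n = 349.92 kN/bolt. φR_n = 0.75 × (1×174.96 + 2×349.92) = 656.1 kN.
Tension yield (gross): A_g = 158×12 = 1896 mm². φR_n = 0.90 × 350 × 1896 = 597.2 kN.
Governing: min(745.9, 656.1, 597.2) = 597.2 kN → gross-section yield.

597.2 kN (gross-section yield governs)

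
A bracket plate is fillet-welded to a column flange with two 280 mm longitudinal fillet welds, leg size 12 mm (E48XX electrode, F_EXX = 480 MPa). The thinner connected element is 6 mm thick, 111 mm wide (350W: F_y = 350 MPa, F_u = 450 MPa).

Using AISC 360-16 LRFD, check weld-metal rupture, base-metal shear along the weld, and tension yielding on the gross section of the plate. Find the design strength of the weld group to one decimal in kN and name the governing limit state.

Weld metal: throat = 0.707×12 = 8.484 mm, L = 2×280 = 560 mm. φR_n = 0.75 × 0.6 × 480 × 8.484 × 560 = 1026.2 kN.
Base metal shear (6 mm plate): yield φR_n = 1.0×0.6×350×6×560 = 705.6 kN; rupture φR_n = 0.75×0.6×450×6×560 = 680.4 kN; take 680.4 kN (rupture).
Tension yield (gross): A_g = 111×6 = 666 mm². φR_n = 0.90 × 350 × 666 = 209.8 kN.
Governing: min(1026.2, 680.4, 209.8) = 209.8 kN → gross-section yield.

209.8 kN (gross-section yield governs)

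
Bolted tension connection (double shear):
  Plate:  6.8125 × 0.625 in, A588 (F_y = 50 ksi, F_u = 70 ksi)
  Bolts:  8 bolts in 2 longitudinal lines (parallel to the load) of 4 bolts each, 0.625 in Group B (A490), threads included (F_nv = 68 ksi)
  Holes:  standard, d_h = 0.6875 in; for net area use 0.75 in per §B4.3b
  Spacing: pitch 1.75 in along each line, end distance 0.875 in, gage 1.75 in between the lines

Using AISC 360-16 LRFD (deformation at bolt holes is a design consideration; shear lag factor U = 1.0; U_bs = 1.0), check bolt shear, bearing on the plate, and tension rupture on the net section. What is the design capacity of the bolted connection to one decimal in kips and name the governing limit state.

174.3 kips (net-section rupture governs)

Bolt shear: A_b = π(0.625)²/4 = 0.3068 in². φR_n = 0.75 × 68 × 0.3068 × 8 × 2 = 250.3 kips.
Bearing (0.625 in plate, F_u = 70 ksi): end bolts L_c = 0.875 − 0.6875/2 = 0.53125, R_n = min(1.2×0.53125×0.625×70, 2.4×0.625×0.625×70) = 27.891 kips/bolt; interior L_c = 1.75 − 0.6875 = 1.0625, R_n = 55.781 kips/bolt. φR_n = 0.75 × (2×27.891 + 6×55.781) = 292.9 kips.
Tension rupture (net): A_n = (6.8125 − 2×0.75)×0.625 = 3.3203 in² (U = 1.0, A_e = A_n). φR_n = 0.75 × 70 × 3.3203 = 174.3 kips.
Governing: min(250.3, 292.9, 174.3) = 174.3 kips → net-section rupture.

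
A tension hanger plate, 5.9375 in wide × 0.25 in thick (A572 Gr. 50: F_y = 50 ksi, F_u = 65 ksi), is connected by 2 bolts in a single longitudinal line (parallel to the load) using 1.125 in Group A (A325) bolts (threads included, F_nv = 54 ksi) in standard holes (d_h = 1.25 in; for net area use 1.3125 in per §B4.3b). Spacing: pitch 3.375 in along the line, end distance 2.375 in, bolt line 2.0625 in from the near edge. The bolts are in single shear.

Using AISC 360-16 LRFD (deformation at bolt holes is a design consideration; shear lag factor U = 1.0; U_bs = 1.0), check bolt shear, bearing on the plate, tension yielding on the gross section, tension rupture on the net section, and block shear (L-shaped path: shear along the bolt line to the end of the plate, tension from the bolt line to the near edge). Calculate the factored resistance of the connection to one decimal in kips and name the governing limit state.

Bolt shear: A_b = π(1.125)²/4 = 0.99402 in². φR_n = 0.75 × 54 × 0.99402 × 2 × 1 = 80.5 kips.
Bearing (0.25 in plate, F_u = 65 ksi): end bolts L_c = 2.375 − 1.25/2 = 1.75, R_n = min(1.2×1.75×0.25×65, 2.4×1.125×0.25×65) = 34.125 kips/bolt; interior L_c = 3.375 − 1.25 = 2.125, R_n = 41.438 kips/bolt. φR_n = 0.75 × (1×34.125 + 1×41.438) = 56.7 kips.
Tension yield (gross): A_g = 5.9375×0.25 = 1.4844 in². φR_n = 0.90 × 50 × 1.4844 = 66.8 kips.
Tension rupture (net): A_n = (5.9375 − 1×1.3125)×0.25 = 1.1563 in² (U = 1.0, A_e = A_n). φR_n = 0.75 × 65 × 1.1563 = 56.4 kips.
Block shear: shear path 1×[2.375+1×3.375] = 1×5.75 in, A_gv = 1.4375, A_nv = 1×(5.75 − 1.5×1.3125)×0.25 = 0.94531 in²; tension to near edge: (2.0625 − 0.5×1.3125)×0.25 = 0.35156 in². R_n = min(0.6×65×0.94531, 0.6×50×1.4375) + 1.0×65×0.35156 = min(36.867, 43.125) + 22.851 = 59.718 kips. φR_n = 0.75 × 59.718 = 44.8 kips.
Governing: min(80.5, 56.7, 66.8, 56.4, 44.8) = 44.8 kips → block shear.

44.8 kips (block shear governs)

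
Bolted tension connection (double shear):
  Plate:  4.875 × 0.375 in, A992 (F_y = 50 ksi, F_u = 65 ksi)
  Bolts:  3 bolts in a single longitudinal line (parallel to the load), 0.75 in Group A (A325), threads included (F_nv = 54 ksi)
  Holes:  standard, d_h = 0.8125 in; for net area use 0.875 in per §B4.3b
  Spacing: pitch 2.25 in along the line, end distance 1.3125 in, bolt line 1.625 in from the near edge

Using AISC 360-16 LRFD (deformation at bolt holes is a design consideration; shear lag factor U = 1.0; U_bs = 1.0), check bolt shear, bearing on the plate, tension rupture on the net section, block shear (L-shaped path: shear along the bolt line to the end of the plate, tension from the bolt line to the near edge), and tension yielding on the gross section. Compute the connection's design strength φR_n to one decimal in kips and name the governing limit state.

Bolt shear: A_b = π(0.75)²/4 = 0.44179 in². φR_n = 0.75 × 54 × 0.44179 × 3 × 2 = 107.4 kips.
Bearing (0.375 in plate, F_u = 65 ksi): end bolts L_c = 1.3125 − 0.8125/2 = 0.90625, R_n = min(1.2×0.90625×0.375×65, 2.4×0.75×0.375×65) = 26.508 kips/bolt; interior L_c = 2.25 − 0.8125 = 1.4375, R_n = 42.047 kips/bolt. φR_n = 0.75 × (1×26.508 + 2×42.047) = 83.0 kips.
Tension rupture (net): A_n = (4.875 − 1×0.875)×0.375 = 1.5 in² (U = 1.0, A_e = A_n). φR_n = 0.75 × 65 × 1.5 = 73.1 kips.
Block shear: shear path 1×[1.3125+2×2.25] = 1×5.8125 in, A_gv = 2.1797, A_nv = 1×(5.8125 − 2.5×0.875)×0.375 = 1.3594 in²; tension to near edge: (1.625 − 0.5×0.875)×0.375 = 0.44531 in². R_n = min(0.6×65×1.3594, 0.6×50×2.1797) + 1.0×65×0.44531 = min(53.017, 65.391) + 28.945 = 81.962 kips. φR_n = 0.75 × 81.962 = 61.5 kips.
Tension yield (gross): A_g = 4.875×0.375 = 1.8281 in². φR_n = 0.90 × 50 × 1.8281 = 82.3 kips.
Governing: min(107.4, 83.0, 73.1, 61.5, 82.3) = 61.5 kips → block shear.

61.5 kips (block shear governs)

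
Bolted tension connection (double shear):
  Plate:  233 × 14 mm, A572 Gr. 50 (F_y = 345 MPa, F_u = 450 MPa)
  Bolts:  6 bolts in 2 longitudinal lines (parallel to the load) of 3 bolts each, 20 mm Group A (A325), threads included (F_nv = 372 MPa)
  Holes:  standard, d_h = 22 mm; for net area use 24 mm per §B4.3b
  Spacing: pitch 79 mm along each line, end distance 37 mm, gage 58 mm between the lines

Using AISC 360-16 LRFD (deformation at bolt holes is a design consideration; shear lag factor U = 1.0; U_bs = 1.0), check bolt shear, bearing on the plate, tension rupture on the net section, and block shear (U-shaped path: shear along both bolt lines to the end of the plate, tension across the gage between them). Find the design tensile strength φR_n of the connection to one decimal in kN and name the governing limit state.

874.1 kN (net-section rupture governs)

Bolt shear: A_b = π(20)²/4 = 314.16 mm². φR_n = 0.75 × 372 × 314.16 × 6 × 2 = 1051.8 kN.
Bearing (14 mm plate, F_u = 450 MPa): end bolts L_c = 37 − 22/2 = 26, R_n = min(1.2×26×14×450, 2.4×20×14×450) = 196.56 kN/bolt; interior L_c = 79 − 22 = 57, R_n = 302.4 kN/bolt. φR_n = 0.75 × (2×196.56 + 4×302.4) = 1202.0 kN.
Tension rupture (net): A_n = (233 − 2×24)×14 = 2590 mm² (U = 1.0, A_e = A_n). φR_n = 0.75 × 450 × 2590 = 874.1 kN.
Block shear: shear path 2×[37+2×79] = 2×195 mm, A_gv = 5460, A_nv = 2×(195 − 2.5×24)×14 = 3780 mm²; tension across gage: (58 − 1×24)×14 = 476 mm². R_n = min(0.6×450×3780, 0.6×345×5460) + 1.0×450×476 = min(1020.6, 1130.2) + 214.2 = 1234.8 kN. φR_n = 0.75 × 1234.8 = 926.1 kN.
Governing: min(1051.8, 1202.0, 874.1, 926.1) = 874.1 kN → net-section rupture.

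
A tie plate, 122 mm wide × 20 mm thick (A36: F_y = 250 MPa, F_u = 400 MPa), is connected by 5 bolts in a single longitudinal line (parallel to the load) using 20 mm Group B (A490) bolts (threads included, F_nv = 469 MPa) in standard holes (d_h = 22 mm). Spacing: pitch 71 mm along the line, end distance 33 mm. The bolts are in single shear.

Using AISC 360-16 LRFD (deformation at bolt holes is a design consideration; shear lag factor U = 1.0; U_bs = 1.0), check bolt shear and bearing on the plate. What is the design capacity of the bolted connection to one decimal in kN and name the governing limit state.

552.5 kN (bolt shear governs)

Bolt shear: A_b = π(20)²/4 = 314.16 mm². φR_n = 0.75 × 469 × 314.16 × 5 × 1 = 552.5 kN.
Bearing (20 mm plate, F_u = 400 MPa): end bolts L_c = 33 − 22/2 = 22, R_n = min(1.2×22×20×400, 2.4×20×20×400) = 211.2 kN/bolt; interior L_c = 71 − 22 = 49, R_n = 384 kN/bolt. φR_n = 0.75 × (1×211.2 + 4×384) = 1310.4 kN.
Governing: min(552.5, 1310.4) = 552.5 kN → bolt shear.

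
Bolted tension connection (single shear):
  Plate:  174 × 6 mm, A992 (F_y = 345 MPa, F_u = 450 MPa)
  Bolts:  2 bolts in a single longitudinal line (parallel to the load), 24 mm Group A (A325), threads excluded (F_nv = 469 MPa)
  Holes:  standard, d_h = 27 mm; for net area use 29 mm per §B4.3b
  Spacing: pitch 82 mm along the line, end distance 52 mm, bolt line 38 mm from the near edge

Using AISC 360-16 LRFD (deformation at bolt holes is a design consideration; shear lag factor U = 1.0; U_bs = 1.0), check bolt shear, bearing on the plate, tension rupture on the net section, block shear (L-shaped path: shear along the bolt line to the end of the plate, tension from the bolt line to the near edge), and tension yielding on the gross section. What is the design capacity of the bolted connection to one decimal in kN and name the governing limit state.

157.5 kN (block shear governs)

Bolt shear: A_b = π(24)²/4 = 452.39 mm². φR_n = 0.75 × 469 × 452.39 × 2 × 1 = 318.3 kN.
Bearing (6 mm plate, F_u = 450 MPa): end bolts L_c = 52 − 27/2 = 38.5, R_n = min(1.2×38.5×6×450, 2.4×24×6×450) = 124.74 kN/bolt; interior L_c = 82 − 27 = 55, R_n = 155.52 kN/bolt. φR_n = 0.75 × (1×124.74 + 1×155.52) = 210.2 kN.
Tension rupture (net): A_n = (174 − 1×29)×6 = 870 mm² (U = 1.0, A_e = A_n). φR_n = 0.75 × 450 × 870 = 293.6 kN.
Block shear: shear path 1×[52+1×82] = 1×134 mm, A_gv = 804, A_nv = 1×(134 − 1.5×29)×6 = 543 mm²; tension to near edge: (38 − 0.5×29)×6 = 141 mm². R_n = min(0.6×450×543, 0.6×345×804) + 1.0×450×141 = min(146.61, 166.43) + 63.45 = 210.06 kN. φR_n = 0.75 × 210.06 = 157.5 kN.
Tension yield (gross): A_g = 174×6 = 1044 mm². φR_n = 0.90 × 345 × 1044 = 324.2 kN.
Governing: min(318.3, 210.2, 293.6, 157.5, 324.2) = 157.5 kN → block shear.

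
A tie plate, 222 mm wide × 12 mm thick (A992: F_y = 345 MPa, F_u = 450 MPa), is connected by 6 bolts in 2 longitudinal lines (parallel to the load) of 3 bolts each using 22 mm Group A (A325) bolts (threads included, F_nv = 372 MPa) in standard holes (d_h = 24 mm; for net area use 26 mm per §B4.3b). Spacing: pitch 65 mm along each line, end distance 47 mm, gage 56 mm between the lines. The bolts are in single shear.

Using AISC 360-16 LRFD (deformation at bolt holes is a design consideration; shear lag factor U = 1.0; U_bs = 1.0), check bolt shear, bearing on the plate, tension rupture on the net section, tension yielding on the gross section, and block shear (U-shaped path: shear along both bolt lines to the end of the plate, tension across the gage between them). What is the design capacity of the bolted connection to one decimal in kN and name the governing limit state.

Bolt shear: A_b = π(22)²/4 = 380.13 mm². φR_n = 0.75 × 372 × 380.13 × 6 × 1 = 636.3 kN.
Bearing (12 mm plate, F_u = 450 MPa): end bolts L_c = 47 − 24/2 = 35, R_n = min(1.2×35×12×450, 2.4×22×12×450) = 226.8 kN/bolt; interior L_c = 65 − 24 = 41, R_n = 265.68 kN/bolt. φR_n = 0.75 × (2×226.8 + 4×265.68) = 1137.2 kN.
Tension rupture (net): A_n = (222 − 2×26)×12 = 2040 mm² (U = 1.0, A_e = A_n). φR_n = 0.75 × 450 × 2040 = 688.5 kN.
Tension yield (gross): A_g = 222×12 = 2664 mm². φR_n = 0.90 × 345 × 2664 = 827.2 kN.
Block shear: shear path 2×[47+2×65] = 2×177 mm, A_gv = 4248, A_nv = 2×(177 − 2.5×26)×12 = 2688 mm²; tension across gage: (56 − 1×26)×12 = 360 mm². R_n = min(0.6×450×2688, 0.6×345×4248) + 1.0×450×360 = min(725.76, 879.34) + 162 = 887.76 kN. φR_n = 0.75 × 887.76 = 665.8 kN.
Governing: min(636.3, 1137.2, 688.5, 827.2, 665.8) = 636.3 kN → bolt shear.

636.3 kN (bolt shear governs)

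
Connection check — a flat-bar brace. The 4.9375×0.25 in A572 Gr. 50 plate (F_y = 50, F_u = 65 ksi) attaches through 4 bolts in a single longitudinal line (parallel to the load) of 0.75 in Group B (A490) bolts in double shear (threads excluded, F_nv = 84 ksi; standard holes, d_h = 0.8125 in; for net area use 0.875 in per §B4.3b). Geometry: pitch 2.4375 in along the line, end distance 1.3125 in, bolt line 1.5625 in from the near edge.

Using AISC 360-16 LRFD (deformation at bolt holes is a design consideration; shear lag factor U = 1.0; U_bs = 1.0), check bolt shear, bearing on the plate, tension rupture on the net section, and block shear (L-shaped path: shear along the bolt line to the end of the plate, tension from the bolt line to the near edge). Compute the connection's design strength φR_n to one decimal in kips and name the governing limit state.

49.5 kips (net-section rupture governs)

Bolt shear: A_b = π(0.75)²/4 = 0.44179 in². φR_n = 0.75 × 84 × 0.44179 × 4 × 2 = 222.7 kips.
Bearing (0.25 in plate, F_u = 65 ksi): end bolts L_c = 1.3125 − 0.8125/2 = 0.90625, R_n = min(1.2×0.90625×0.25×65, 2.4×0.75×0.25×65) = 17.672 kips/bolt; interior L_c = 2.4375 − 0.8125 = 1.625, R_n = 29.25 kips/bolt. φR_n = 0.75 × (1×17.672 + 3×29.25) = 79.1 kips.
Tension rupture (net): A_n = (4.9375 − 1×0.875)×0.25 = 1.0156 in² (U = 1.0, A_e = A_n). φR_n = 0.75 × 65 × 1.0156 = 49.5 kips.
Block shear: shear path 1×[1.3125+3×2.4375] = 1×8.625 in, A_gv = 2.1563, A_nv = 1×(8.625 − 3.5×0.875)×0.25 = 1.3906 in²; tension to near edge: (1.5625 − 0.5×0.875)×0.25 = 0.28125 in². R_n = min(0.6×65×1.3906, 0.6×50×2.1563) + 1.0×65×0.28125 = min(54.233, 64.689) + 18.281 = 72.514 kips. φR_n = 0.75 × 72.514 = 54.4 kips.
Governing: min(222.7, 79.1, 49.5, 54.4) = 49.5 kips → net-section rupture.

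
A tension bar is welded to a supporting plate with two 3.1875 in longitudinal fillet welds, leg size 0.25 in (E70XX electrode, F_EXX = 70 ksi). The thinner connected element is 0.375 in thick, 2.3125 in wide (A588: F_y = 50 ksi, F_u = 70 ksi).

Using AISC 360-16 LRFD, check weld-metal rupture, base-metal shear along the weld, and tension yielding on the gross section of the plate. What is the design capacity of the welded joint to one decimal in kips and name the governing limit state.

35.5 kips (weld metal governs)

Weld metal: throat = 0.707×0.25 = 0.17675 in, L = 2×3.1875 = 6.375 in. φR_n = 0.75 × 0.6 × 70 × 0.17675 × 6.375 = 35.5 kips.
Base metal shear (0.375 in plate): yield φR_n = 1.0×0.6×50×0.375×6.375 = 71.7 kips; rupture φR_n = 0.75×0.6×70×0.375×6.375 = 75.3 kips; take 71.7 kips (yield).
Tension yield (gross): A_g = 2.3125×0.375 = 0.86719 in². φR_n = 0.90 × 50 × 0.86719 = 39.0 kips.
Governing: min(35.5, 71.7, 39.0) = 35.5 kips → weld metal.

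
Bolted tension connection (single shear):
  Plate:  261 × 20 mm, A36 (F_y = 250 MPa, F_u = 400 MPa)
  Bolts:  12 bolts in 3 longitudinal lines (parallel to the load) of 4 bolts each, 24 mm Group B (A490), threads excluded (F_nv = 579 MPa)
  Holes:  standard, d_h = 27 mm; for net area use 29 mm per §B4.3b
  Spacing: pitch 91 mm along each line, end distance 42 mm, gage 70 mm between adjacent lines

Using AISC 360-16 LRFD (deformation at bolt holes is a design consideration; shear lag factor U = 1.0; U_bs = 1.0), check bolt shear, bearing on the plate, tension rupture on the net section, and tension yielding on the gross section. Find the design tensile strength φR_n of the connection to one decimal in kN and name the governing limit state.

1044.0 kN (net-section rupture governs)

Bolt shear: A_b = π(24)²/4 = 452.39 mm². φR_n = 0.75 × 579 × 452.39 × 12 × 1 = 2357.4 kN.
Bearing (20 mm plate, F_u = 400 MPa): end bolts L_c = 42 − 27/2 = 28.5, R_n = min(1.2×28.5×20×400, 2.4×24×20×400) = 273.6 kN/bolt; interior L_c = 91 − 27 = 64, R_n = 460.8 kN/bolt. φR_n = 0.75 × (3×273.6 + 9×460.8) = 3726.0 kN.
Tension rupture (net): A_n = (261 − 3×29)×20 = 3480 mm² (U = 1.0, A_e = A_n). φR_n = 0.75 × 400 × 3480 = 1044.0 kN.
Tension yield (gross): A_g = 261×20 = 5220 mm². φR_n = 0.90 × 250 × 5220 = 1174.5 kN.
Governing: min(2357.4, 3726.0, 1044.0, 1174.5) = 1044.0 kN → net-section rupture.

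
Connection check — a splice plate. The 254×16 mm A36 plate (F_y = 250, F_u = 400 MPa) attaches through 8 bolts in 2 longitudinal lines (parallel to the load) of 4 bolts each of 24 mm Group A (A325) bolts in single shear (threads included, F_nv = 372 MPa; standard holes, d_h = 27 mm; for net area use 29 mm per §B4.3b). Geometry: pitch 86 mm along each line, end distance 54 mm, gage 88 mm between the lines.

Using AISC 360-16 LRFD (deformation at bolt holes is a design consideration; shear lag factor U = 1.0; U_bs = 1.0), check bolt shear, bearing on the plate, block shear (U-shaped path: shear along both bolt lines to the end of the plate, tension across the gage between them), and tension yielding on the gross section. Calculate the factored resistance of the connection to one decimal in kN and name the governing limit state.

Bolt shear: A_b = π(24)²/4 = 452.39 mm². φR_n = 0.75 × 372 × 452.39 × 8 × 1 = 1009.7 kN.
Bearing (16 mm plate, F_u = 400 MPa): end bolts L_c = 54 − 27/2 = 40.5, R_n = min(1.2×40.5×16×400, 2.4×24×16×400) = 311.04 kN/bolt; interior L_c = 86 − 27 = 59, R_n = 368.64 kN/bolt. φR_n = 0.75 × (2×311.04 + 6×368.64) = 2125.4 kN.
Block shear: shear path 2×[54+3×86] = 2×312 mm, A_gv = 9984, A_nv = 2×(312 − 3.5×29)×16 = 6736 mm²; tension across gage: (88 − 1×29)×16 = 944 mm². R_n = min(0.6×400×6736, 0.6×250×9984) + 1.0×400×944 = min(1616.6, 1497.6) + 377.6 = 1875.2 kN. φR_n = 0.75 × 1875.2 = 1406.4 kN.
Tension yield (gross): A_g = 254×16 = 4064 mm². φR_n = 0.90 × 250 × 4064 = 914.4 kN.
Governing: min(1009.7, 2125.4, 1406.4, 914.4) = 914.4 kN → gross-section yield.

914.4 kN (gross-section yield governs)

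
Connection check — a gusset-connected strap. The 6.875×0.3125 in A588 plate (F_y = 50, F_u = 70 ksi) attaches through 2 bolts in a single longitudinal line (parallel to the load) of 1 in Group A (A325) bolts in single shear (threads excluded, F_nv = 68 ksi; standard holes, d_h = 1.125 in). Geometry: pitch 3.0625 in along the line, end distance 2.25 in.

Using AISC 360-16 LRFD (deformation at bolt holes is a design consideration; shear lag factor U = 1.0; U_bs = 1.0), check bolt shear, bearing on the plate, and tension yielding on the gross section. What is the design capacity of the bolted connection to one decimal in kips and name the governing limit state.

Bolt shear: A_b = π(1)²/4 = 0.7854 in². φR_n = 0.75 × 68 × 0.7854 × 2 × 1 = 80.1 kips.
Bearing (0.3125 in plate, F_u = 70 ksi): end bolts L_c = 2.25 − 1.125/2 = 1.6875, R_n = min(1.2×1.6875×0.3125×70, 2.4×1×0.3125×70) = 44.297 kips/bolt; interior L_c = 3.0625 − 1.125 = 1.9375, R_n = 50.859 kips/bolt. φR_n = 0.75 × (1×44.297 + 1×50.859) = 71.4 kips.
Tension yield (gross): A_g = 6.875×0.3125 = 2.1484 in². φR_n = 0.90 × 50 × 2.1484 = 96.7 kips.
Governing: min(80.1, 71.4, 96.7) = 71.4 kips → bearing.

71.4 kips (bearing governs)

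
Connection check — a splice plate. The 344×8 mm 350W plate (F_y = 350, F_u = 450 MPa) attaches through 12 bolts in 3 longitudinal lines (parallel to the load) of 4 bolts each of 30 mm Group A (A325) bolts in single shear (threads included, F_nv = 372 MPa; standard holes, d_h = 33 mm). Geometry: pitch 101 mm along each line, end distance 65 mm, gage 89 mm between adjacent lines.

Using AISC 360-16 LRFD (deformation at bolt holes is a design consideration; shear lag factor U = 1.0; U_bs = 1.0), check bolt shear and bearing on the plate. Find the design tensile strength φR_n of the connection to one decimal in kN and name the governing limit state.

Bolt shear: A_b = π(30)²/4 = 706.86 mm². φR_n = 0.75 × 372 × 706.86 × 12 × 1 = 2366.6 kN.
Bearing (8 mm plate, F_u = 450 MPa): end bolts L_c = 65 − 33/2 = 48.5, R_n = min(1.2×48.5×8×450, 2.4×30×8×450) = 209.52 kN/bolt; interior L_c = 101 − 33 = 68, R_n = 259.2 kN/bolt. φR_n = 0.75 × (3×209.52 + 9×259.2) = 2221.0 kN.
Governing: min(2366.6, 2221.0) = 2221.0 kN → bearing.

2221.0 kN (bearing governs)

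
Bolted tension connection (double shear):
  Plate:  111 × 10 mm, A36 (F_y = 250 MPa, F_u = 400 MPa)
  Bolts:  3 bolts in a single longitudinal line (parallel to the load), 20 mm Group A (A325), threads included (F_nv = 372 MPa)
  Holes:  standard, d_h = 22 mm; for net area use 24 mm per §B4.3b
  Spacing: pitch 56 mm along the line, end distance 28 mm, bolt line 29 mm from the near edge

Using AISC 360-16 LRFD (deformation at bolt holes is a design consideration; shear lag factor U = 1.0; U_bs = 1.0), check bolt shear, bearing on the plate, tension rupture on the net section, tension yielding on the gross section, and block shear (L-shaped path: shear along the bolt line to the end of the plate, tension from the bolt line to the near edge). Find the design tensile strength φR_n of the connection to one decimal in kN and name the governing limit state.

195.0 kN (block shear governs)

Bolt shear: A_b = π(20)²/4 = 314.16 mm². φR_n = 0.75 × 372 × 314.16 × 3 × 2 = 525.9 kN.
Bearing (10 mm plate, F_u = 400 MPa): end bolts L_c = 28 − 22/2 = 17, R_n = min(1.2×17×10×400, 2.4×20×10×400) = 81.6 kN/bolt; interior L_c = 56 − 22 = 34, R_n = 163.2 kN/bolt. φR_n = 0.75 × (1×81.6 + 2×163.2) = 306.0 kN.
Tension rupture (net): A_n = (111 − 1×24)×10 = 870 mm² (U = 1.0, A_e = A_n). φR_n = 0.75 × 400 × 870 = 261.0 kN.
Tension yield (gross): A_g = 111×10 = 1110 mm². φR_n = 0.90 × 250 × 1110 = 249.8 kN.
Block shear: shear path 1×[28+2×56] = 1×140 mm, A_gv = 1400, A_nv = 1×(140 − 2.5×24)×10 = 800 mm²; tension to near edge: (29 − 0.5×24)×10 = 170 mm². R_n = min(0.6×400×800, 0.6×250×1400) + 1.0×400×170 = min(192, 210) + 68 = 260 kN. φR_n = 0.75 × 260 = 195.0 kN.
Governing: min(525.9, 306.0, 261.0, 249.8, 195.0) = 195.0 kN → block shear.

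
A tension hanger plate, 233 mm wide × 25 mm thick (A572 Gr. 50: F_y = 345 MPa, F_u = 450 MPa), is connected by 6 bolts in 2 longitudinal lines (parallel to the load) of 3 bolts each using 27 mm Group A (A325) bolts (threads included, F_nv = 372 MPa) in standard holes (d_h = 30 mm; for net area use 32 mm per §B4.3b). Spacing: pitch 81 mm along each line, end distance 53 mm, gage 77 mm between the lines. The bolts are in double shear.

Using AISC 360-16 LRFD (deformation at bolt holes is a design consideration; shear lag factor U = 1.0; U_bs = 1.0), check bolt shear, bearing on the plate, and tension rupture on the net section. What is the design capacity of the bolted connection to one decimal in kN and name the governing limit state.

Bolt shear: A_b = π(27)²/4 = 572.56 mm². φR_n = 0.75 × 372 × 572.56 × 6 × 2 = 1916.9 kN.
Bearing (25 mm plate, F_u = 450 MPa): end bolts L_c = 53 − 30/2 = 38, R_n = min(1.2×38×25×450, 2.4×27×25×450) = 513 kN/bolt; interior L_c = 81 − 30 = 51, R_n = 688.5 kN/bolt. φR_n = 0.75 × (2×513 + 4×688.5) = 2835.0 kN.
Tension rupture (net): A_n = (233 − 2×32)×25 = 4225 mm² (U = 1.0, A_e = A_n). φR_n = 0.75 × 450 × 4225 = 1425.9 kN.
Governing: min(1916.9, 2835.0, 1425.9) = 1425.9 kN → net-section rupture.

1425.9 kN (net-section rupture governs)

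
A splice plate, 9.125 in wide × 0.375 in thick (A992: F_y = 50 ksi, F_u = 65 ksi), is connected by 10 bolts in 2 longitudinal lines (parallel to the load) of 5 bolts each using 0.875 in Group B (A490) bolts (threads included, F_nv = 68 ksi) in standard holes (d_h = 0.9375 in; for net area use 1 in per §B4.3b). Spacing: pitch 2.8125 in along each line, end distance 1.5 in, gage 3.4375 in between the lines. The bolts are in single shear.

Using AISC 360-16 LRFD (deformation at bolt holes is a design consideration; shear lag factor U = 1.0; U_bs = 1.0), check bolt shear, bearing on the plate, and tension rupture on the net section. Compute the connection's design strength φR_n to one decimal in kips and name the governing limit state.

Bolt shear: A_b = π(0.875)²/4 = 0.60132 in². φR_n = 0.75 × 68 × 0.60132 × 10 × 1 = 306.7 kips.
Bearing (0.375 in plate, F_u = 65 ksi): end bolts L_c = 1.5 − 0.9375/2 = 1.03125, R_n = min(1.2×1.03125×0.375×65, 2.4×0.875×0.375×65) = 30.164 kips/bolt; interior L_c = 2.8125 − 0.9375 = 1.875, R_n = 51.188 kips/bolt. φR_n = 0.75 × (2×30.164 + 8×51.188) = 352.4 kips.
Tension rupture (net): A_n = (9.125 − 2×1)×0.375 = 2.6719 in² (U = 1.0, A_e = A_n). φR_n = 0.75 × 65 × 2.6719 = 130.3 kips.
Governing: min(306.7, 352.4, 130.3) = 130.3 kips → net-section rupture.

130.3 kips (net-section rupture governs)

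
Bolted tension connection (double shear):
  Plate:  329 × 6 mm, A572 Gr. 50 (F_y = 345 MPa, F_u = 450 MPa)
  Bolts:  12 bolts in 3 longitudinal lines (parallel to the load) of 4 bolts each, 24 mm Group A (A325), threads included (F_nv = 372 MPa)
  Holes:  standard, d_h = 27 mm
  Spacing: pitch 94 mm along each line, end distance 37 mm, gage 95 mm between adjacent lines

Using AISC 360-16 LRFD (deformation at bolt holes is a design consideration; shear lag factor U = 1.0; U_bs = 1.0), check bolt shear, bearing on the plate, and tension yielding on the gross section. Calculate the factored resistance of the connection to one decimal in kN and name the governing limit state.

612.9 kN (gross-section yield governs)

Bolt shear: A_b = π(24)²/4 = 452.39 mm². φR_n = 0.75 × 372 × 452.39 × 12 × 2 = 3029.2 kN.
Bearing (6 mm plate, F_u = 450 MPa): end bolts L_c = 37 − 27/2 = 23.5, R_n = min(1.2×23.5×6×450, 2.4×24×6×450) = 76.14 kN/bolt; interior L_c = 94 − 27 = 67, R_n = 155.52 kN/bolt. φR_n = 0.75 × (3×76.14 + 9×155.52) = 1221.1 kN.
Tension yield (gross): A_g = 329×6 = 1974 mm². φR_n = 0.90 × 345 × 1974 = 612.9 kN.
Governing: min(3029.2, 1221.1, 612.9) = 612.9 kN → gross-section yield.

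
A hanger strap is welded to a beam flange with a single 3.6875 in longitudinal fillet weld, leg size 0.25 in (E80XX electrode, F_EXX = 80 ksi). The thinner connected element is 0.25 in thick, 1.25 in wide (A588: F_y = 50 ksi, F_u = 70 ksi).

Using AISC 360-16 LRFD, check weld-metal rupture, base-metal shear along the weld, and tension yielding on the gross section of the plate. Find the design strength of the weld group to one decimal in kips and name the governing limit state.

14.1 kips (gross-section yield governs)

Weld metal: throat = 0.707×0.25 = 0.17675 in, L = 3.6875 in. φR_n = 0.75 × 0.6 × 80 × 0.17675 × 3.6875 = 23.5 kips.
Base metal shear (0.25 in plate): yield φR_n = 1.0×0.6×50×0.25×3.6875 = 27.7 kips; rupture φR_n = 0.75×0.6×70×0.25×3.6875 = 29.0 kips; take 27.7 kips (yield).
Tension yield (gross): A_g = 1.25×0.25 = 0.3125 in². φR_n = 0.90 × 50 × 0.3125 = 14.1 kips.
Governing: min(23.5, 27.7, 14.1) = 14.1 kips → gross-section yield.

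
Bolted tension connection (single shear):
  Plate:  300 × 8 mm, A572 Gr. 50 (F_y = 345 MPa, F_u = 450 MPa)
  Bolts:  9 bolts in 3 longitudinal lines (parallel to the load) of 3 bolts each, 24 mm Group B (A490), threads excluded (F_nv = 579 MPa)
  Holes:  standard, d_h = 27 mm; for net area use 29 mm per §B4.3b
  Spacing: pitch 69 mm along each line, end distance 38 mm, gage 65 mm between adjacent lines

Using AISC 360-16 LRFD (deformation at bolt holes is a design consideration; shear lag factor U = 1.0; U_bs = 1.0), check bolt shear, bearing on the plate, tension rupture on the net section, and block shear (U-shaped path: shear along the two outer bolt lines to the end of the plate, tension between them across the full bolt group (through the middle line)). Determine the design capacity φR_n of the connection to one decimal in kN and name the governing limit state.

Bolt shear: A_b = π(24)²/4 = 452.39 mm². φR_n = 0.75 × 579 × 452.39 × 9 × 1 = 1768.1 kN.
Bearing (8 mm plate, F_u = 450 MPa): end bolts L_c = 38 − 27/2 = 24.5, R_n = min(1.2×24.5×8×450, 2.4×24×8×450) = 105.84 kN/bolt; interior L_c = 69 − 27 = 42, R_n = 181.44 kN/bolt. φR_n = 0.75 × (3×105.84 + 6×181.44) = 1054.6 kN.
Tension rupture (net): A_n = (300 − 3×29)×8 = 1704 mm² (U = 1.0, A_e = A_n). φR_n = 0.75 × 450 × 1704 = 575.1 kN.
Block shear: shear path 2×[38+2×69] = 2×176 mm, A_gv = 2816, A_nv = 2×(176 − 2.5×29)×8 = 1656 mm²; tension across gage: (130 − 2×29)×8 = 576 mm². R_n = min(0.6×450×1656, 0.6×345×2816) + 1.0×450×576 = min(447.12, 582.91) + 259.2 = 706.32 kN. φR_n = 0.75 × 706.32 = 529.7 kN.
Governing: min(1768.1, 1054.6, 575.1, 529.7) = 529.7 kN → block shear.

529.7 kN (block shear governs)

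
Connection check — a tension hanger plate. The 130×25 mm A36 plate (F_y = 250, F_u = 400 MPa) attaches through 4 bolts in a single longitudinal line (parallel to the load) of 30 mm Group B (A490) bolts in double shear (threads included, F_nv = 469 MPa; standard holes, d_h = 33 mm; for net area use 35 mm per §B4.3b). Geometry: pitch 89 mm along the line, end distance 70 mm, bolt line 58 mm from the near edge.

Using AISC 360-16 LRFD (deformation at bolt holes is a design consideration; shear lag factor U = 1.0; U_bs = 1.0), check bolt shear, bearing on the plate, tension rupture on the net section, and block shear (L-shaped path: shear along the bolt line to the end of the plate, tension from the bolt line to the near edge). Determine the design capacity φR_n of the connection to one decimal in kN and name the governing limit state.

Bolt shear: A_b = π(30)²/4 = 706.86 mm². φR_n = 0.75 × 469 × 706.86 × 4 × 2 = 1989.1 kN.
Bearing (25 mm plate, F_u = 400 MPa): end bolts L_c = 70 − 33/2 = 53.5, R_n = min(1.2×53.5×25×400, 2.4×30×25×400) = 642 kN/bolt; interior L_c = 89 − 33 = 56, R_n = 672 kN/bolt. φR_n = 0.75 × (1×642 + 3×672) = 1993.5 kN.
Tension rupture (net): A_n = (130 − 1×35)×25 = 2375 mm² (U = 1.0, A_e = A_n). φR_n = 0.75 × 400 × 2375 = 712.5 kN.
Block shear: shear path 1×[70+3×89] = 1×337 mm, A_gv = 8425, A_nv = 1×(337 − 3.5×35)×25 = 5362.5 mm²; tension to near edge: (58 − 0.5×35)×25 = 1012.5 mm². R_n = min(0.6×400×5362.5, 0.6×250×8425) + 1.0×400×1012.5 = min(1287, 1263.8) + 405 = 1668.8 kN. φR_n = 0.75 × 1668.8 = 1251.6 kN.
Governing: min(1989.1, 1993.5, 712.5, 1251.6) = 712.5 kN → net-section rupture.

712.5 kN (net-section rupture governs)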